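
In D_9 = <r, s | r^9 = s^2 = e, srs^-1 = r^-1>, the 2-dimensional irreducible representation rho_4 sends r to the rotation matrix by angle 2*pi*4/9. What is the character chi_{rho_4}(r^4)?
chi_{rho_4}(r^4) = 2*cos(2*pi*4*4/9) = 2*cos(4*pi/9)

Solution. rho_4(r^4) is rotation by angle 2*pi*4*4/9, whose trace is 2*cos(2*pi*4*4/9) = 2*cos(4*pi/9).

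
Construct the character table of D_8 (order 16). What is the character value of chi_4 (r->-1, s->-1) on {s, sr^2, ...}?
Conjugacy classes: {e} of size 1, {r^4} of size 1, {r^1, r^7} of size 2, {r^2, r^6} of size 2, {r^3, r^5} of size 2, {s, sr^2, ...} of size 4, {sr, sr^3, ...} of size 4.
Character table:
  irrep \ class              {e} (size 1)  {r^4} (size 1)  {r^1, r^7} (size 2)  {r^2, r^6} (size 2)  {r^3, r^5} (size 2)  {s, sr^2, ...} (size 4)  {sr, sr^3, ...} (size 4)
  chi_1 (triv)               1             1               1                    1                    1                    1                        1                       
  chi_2 (sign: r->1, s->-1)  1             1               1                    1                    1                    -1                       -1                      
  chi_3 (r->-1, s->1)        1             1               -1                   1                    -1                   1                        -1                      
  chi_4 (r->-1, s->-1)       1             1               -1                   1                    -1                   -1                       1                       
  chi_5 (2d, j=1)            2             -2              sqrt(2)              0                    -sqrt(2)             0                        0                       
  chi_6 (2d, j=2)            2             2               0                    -2                   0                    0                        0                       
  chi_7 (2d, j=3)            2             -2              -sqrt(2)             0                    sqrt(2)              0                        0                       

Spot check: chi_4 (r->-1, s->-1) on {s, sr^2, ...} = -1.

Working: D_8 has order 2*8 = 16 with 7 conjugacy classes, hence 7 irreducibles. Sum of squared dims 1 + 1 + 1 + 1 + 4 + 4 + 4 = 16 = |G|. Linear characters come from the abelianisation; the 2-dimensional irreps have character r^k -> 2*cos(2*pi*j*k/8), reflections -> 0.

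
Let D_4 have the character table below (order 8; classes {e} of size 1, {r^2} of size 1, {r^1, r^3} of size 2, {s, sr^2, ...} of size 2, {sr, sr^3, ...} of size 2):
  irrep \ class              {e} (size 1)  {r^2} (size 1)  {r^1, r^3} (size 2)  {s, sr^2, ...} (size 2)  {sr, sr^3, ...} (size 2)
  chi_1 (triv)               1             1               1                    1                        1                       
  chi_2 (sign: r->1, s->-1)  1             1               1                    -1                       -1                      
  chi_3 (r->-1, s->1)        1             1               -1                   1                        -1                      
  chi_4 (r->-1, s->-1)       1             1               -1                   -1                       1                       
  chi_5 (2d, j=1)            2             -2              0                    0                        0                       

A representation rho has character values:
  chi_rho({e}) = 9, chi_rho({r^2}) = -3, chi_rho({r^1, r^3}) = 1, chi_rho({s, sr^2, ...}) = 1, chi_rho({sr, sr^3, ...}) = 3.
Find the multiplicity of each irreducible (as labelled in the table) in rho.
Multiplicities: chi_1: 2, chi_2: 0, chi_3: 0, chi_4: 1, chi_5: 3.

Working: Use <chi_rho, chi> = (1/|G|) sum_C |C| * chi_rho(C) * conj(chi(C)) with |G| = 8 for each irreducible chi in the table:
  <chi_rho, chi_1> = (1/8)[1*(9)*conj(1) + 1*(-3)*conj(1) + 2*(1)*conj(1) + 2*(1)*conj(1) + 2*(3)*conj(1)]
      = (1/8)[(9) + (-3) + (2) + (2) + (6)] = 16/8 = 2
  <chi_rho, chi_2> = (1/8)[1*(9)*conj(1) + 1*(-3)*conj(1) + 2*(1)*conj(1) + 2*(1)*conj(-1) + 2*(3)*conj(-1)]
      = (1/8)[(9) + (-3) + (2) + (-2) + (-6)] = 0/8 = 0
  <chi_rho, chi_3> = (1/8)[1*(9)*conj(1) + 1*(-3)*conj(1) + 2*(1)*conj(-1) + 2*(1)*conj(1) + 2*(3)*conj(-1)]
      = (1/8)[(9) + (-3) + (-2) + (2) + (-6)] = 0/8 = 0
  <chi_rho, chi_4> = (1/8)[1*(9)*conj(1) + 1*(-3)*conj(1) + 2*(1)*conj(-1) + 2*(1)*conj(-1) + 2*(3)*conj(1)]
      = (1/8)[(9) + (-3) + (-2) + (-2) + (6)] = 8/8 = 1
  <chi_rho, chi_5> = (1/8)[1*(9)*conj(2) + 1*(-3)*conj(-2) + 2*(1)*conj(0) + 2*(1)*conj(0) + 2*(3)*conj(0)]
      = (1/8)[(18) + (6) + (0) + (0) + (0)] = 24/8 = 3
Dimension check: dim(rho) = sum (mult * dim) = 2*1 + 0*1 + 0*1 + 1*1 + 3*2 = 9 = chi_rho(e) = 9.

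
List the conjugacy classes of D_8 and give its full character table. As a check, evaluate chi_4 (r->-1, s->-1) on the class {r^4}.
Conjugacy classes: {e} of size 1, {r^4} of size 1, {r^1, r^7} of size 2, {r^2, r^6} of size 2, {r^3, r^5} of size 2, {s, sr^2, ...} of size 4, {sr, sr^3, ...} of size 4.
Character table:
  irrep \ class              {e} (size 1)  {r^4} (size 1)  {r^1, r^7} (size 2)  {r^2, r^6} (size 2)  {r^3, r^5} (size 2)  {s, sr^2, ...} (size 4)  {sr, sr^3, ...} (size 4)
  chi_1 (triv)               1             1               1                    1                    1                    1                        1                       
  chi_2 (sign: r->1, s->-1)  1             1               1                    1                    1                    -1                       -1                      
  chi_3 (r->-1, s->1)        1             1               -1                   1                    -1                   1                        -1                      
  chi_4 (r->-1, s->-1)       1             1               -1                   1                    -1                   -1                       1                       
  chi_5 (2d, j=1)            2             -2              sqrt(2)              0                    -sqrt(2)             0                        0                       
  chi_6 (2d, j=2)            2             2               0                    -2                   0                    0                        0                       
  chi_7 (2d, j=3)            2             -2              -sqrt(2)             0                    sqrt(2)              0                        0                       

Spot check: chi_4 (r->-1, s->-1) on {r^4} = 1.

Argument: D_8 has order 2*8 = 16 with 7 conjugacy classes, hence 7 irreducibles. Sum of squared dims 1 + 1 + 1 + 1 + 4 + 4 + 4 = 16 = |G|. Linear characters come from the abelianisation; the 2-dimensional irreps have character r^k -> 2*cos(2*pi*j*k/8), reflections -> 0.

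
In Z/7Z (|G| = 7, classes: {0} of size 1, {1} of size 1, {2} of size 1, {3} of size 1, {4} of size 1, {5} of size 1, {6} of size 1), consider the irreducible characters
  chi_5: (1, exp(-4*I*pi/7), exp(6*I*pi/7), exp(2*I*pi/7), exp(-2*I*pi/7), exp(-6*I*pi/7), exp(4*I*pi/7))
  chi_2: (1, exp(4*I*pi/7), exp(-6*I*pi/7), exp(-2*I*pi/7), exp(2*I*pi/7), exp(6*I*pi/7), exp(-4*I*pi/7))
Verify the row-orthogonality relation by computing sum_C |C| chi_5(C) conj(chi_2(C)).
Sum = 0; so <chi_5, chi_2> = 0 (distinct irreducibles are orthogonal).

Solution. Compute term by term over conjugacy classes (|C| * chi_5(C) * conj(chi_2(C))):
  1*(1)*conj(1) + 1*(exp(-4*I*pi/7))*conj(exp(4*I*pi/7)) + 1*(exp(6*I*pi/7))*conj(exp(-6*I*pi/7)) + 1*(exp(2*I*pi/7))*conj(exp(-2*I*pi/7)) + 1*(exp(-2*I*pi/7))*conj(exp(2*I*pi/7)) + 1*(exp(-6*I*pi/7))*conj(exp(6*I*pi/7)) + 1*(exp(4*I*pi/7))*conj(exp(-4*I*pi/7))
  = (1) + (exp(6*I*pi/7)) + (exp(-2*I*pi/7)) + (exp(4*I*pi/7)) + (exp(-4*I*pi/7)) + (exp(2*I*pi/7)) + (exp(-6*I*pi/7))
  = 0.
(Exp terms are combined using exp(i*s)*conj(exp(i*t)) = exp(i*(s-t)), and sums of them are collapsed using the identity that for every m > 1 the m distinct m-th roots of unity sum to 0, e.g. 1 + exp(2*I*pi/3) + exp(-2*I*pi/3) = 0.)
Dividing by |G| = 7 gives 0/7 = 0, matching the row-orthogonality relation <chi_5, chi_2> = [chi_5 = chi_2].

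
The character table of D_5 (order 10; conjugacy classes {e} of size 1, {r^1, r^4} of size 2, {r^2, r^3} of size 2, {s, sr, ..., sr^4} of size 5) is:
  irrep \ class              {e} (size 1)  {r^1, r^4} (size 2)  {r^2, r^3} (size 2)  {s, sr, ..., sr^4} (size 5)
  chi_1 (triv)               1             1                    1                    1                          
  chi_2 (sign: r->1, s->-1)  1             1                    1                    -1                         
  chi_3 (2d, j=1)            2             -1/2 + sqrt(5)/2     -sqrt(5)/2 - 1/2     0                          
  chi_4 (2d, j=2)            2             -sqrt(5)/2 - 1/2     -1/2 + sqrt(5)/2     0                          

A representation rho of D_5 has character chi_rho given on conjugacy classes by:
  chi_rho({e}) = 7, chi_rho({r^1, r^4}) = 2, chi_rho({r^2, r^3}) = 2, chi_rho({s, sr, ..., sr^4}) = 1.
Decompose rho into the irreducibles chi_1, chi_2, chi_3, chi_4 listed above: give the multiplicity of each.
Multiplicities: chi_1: 2, chi_2: 1, chi_3: 1, chi_4: 1.

Proof sketch: Use <chi_rho, chi> = (1/|G|) sum_C |C| * chi_rho(C) * conj(chi(C)) with |G| = 10 for each irreducible chi in the table:
  <chi_rho, chi_1> = (1/10)[1*(7)*conj(1) + 2*(2)*conj(1) + 2*(2)*conj(1) + 5*(1)*conj(1)]
      = (1/10)[(7) + (4) + (4) + (5)] = 20/10 = 2
  <chi_rho, chi_2> = (1/10)[1*(7)*conj(1) + 2*(2)*conj(1) + 2*(2)*conj(1) + 5*(1)*conj(-1)]
      = (1/10)[(7) + (4) + (4) + (-5)] = 10/10 = 1
  <chi_rho, chi_3> = (1/10)[1*(7)*conj(2) + 2*(2)*conj(-1/2 + sqrt(5)/2) + 2*(2)*conj(-sqrt(5)/2 - 1/2) + 5*(1)*conj(0)]
      = (1/10)[(14) + (-2 + 2*sqrt(5)) + (-2*sqrt(5) - 2) + (0)] = 10/10 = 1
  <chi_rho, chi_4> = (1/10)[1*(7)*conj(2) + 2*(2)*conj(-sqrt(5)/2 - 1/2) + 2*(2)*conj(-1/2 + sqrt(5)/2) + 5*(1)*conj(0)]
      = (1/10)[(14) + (-2*sqrt(5) - 2) + (-2 + 2*sqrt(5)) + (0)] = 10/10 = 1
Dimension check: dim(rho) = sum (mult * dim) = 2*1 + 1*1 + 1*2 + 1*2 = 7 = chi_rho(e) = 7.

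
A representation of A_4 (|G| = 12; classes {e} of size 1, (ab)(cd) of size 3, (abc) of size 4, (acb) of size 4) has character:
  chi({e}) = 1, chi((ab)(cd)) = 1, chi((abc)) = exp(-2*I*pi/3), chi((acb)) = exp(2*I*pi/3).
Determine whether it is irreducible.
Irreducible: <chi, chi> = 1.

<chi, chi> = (1/|G|) sum_C |C| * |chi(C)|^2 = (1/12)[1*|1|^2 + 3*|1|^2 + 4*|exp(-2*I*pi/3)|^2 + 4*|exp(2*I*pi/3)|^2]
  = (1/12)[(1) + (3) + (4) + (4)] = 12/12 = 1.
(Exp terms are combined using exp(i*s)*conj(exp(i*t)) = exp(i*(s-t)), and sums of them are collapsed using the identity that for every m > 1 the m distinct m-th roots of unity sum to 0, e.g. 1 + exp(2*I*pi/3) + exp(-2*I*pi/3) = 0.)
A character is irreducible iff <chi, chi> = 1, so this representation is irreducible.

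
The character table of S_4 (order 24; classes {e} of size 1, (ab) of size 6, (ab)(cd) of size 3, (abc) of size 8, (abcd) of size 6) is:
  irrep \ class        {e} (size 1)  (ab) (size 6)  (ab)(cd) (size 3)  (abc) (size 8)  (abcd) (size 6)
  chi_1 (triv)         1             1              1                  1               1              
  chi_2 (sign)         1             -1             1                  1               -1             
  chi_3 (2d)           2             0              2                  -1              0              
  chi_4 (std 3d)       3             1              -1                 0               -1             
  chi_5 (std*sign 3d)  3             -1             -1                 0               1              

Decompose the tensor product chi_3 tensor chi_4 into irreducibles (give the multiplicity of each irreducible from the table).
chi_3 tensor chi_4 = chi_4 + chi_5 (all other irreducibles have multiplicity 0).

Explanation: The character of a tensor product is the pointwise product (chi_3 * chi_4)(C) = chi_3(C) * chi_4(C):
  {e}: (2)*(3), (ab): (0)*(1), (ab)(cd): (2)*(-1), (abc): (-1)*(0), (abcd): (0)*(-1)
so (chi_3 * chi_4) takes values
  {e} -> 6, (ab) -> 0, (ab)(cd) -> -2, (abc) -> 0, (abcd) -> 0.
Now take the inner product of this character with each irreducible chi from the table, <chi_3*chi_4, chi> = (1/24) sum_C |C| (chi_3*chi_4)(C) conj(chi(C)):
  <chi_3*chi_4, chi_1> = (1/24)[1*(6)*conj(1) + 6*(0)*conj(1) + 3*(-2)*conj(1) + 8*(0)*conj(1) + 6*(0)*conj(1)]
      = (1/24)[(6) + (0) + (-6) + (0) + (0)] = 0/24 = 0
  <chi_3*chi_4, chi_2> = (1/24)[1*(6)*conj(1) + 6*(0)*conj(-1) + 3*(-2)*conj(1) + 8*(0)*conj(1) + 6*(0)*conj(-1)]
      = (1/24)[(6) + (0) + (-6) + (0) + (0)] = 0/24 = 0
  <chi_3*chi_4, chi_3> = (1/24)[1*(6)*conj(2) + 6*(0)*conj(0) + 3*(-2)*conj(2) + 8*(0)*conj(-1) + 6*(0)*conj(0)]
      = (1/24)[(12) + (0) + (-12) + (0) + (0)] = 0/24 = 0
  <chi_3*chi_4, chi_4> = (1/24)[1*(6)*conj(3) + 6*(0)*conj(1) + 3*(-2)*conj(-1) + 8*(0)*conj(0) + 6*(0)*conj(-1)]
      = (1/24)[(18) + (0) + (6) + (0) + (0)] = 24/24 = 1
  <chi_3*chi_4, chi_5> = (1/24)[1*(6)*conj(3) + 6*(0)*conj(-1) + 3*(-2)*conj(-1) + 8*(0)*conj(0) + 6*(0)*conj(1)]
      = (1/24)[(18) + (0) + (6) + (0) + (0)] = 24/24 = 1
Hence the multiplicities are chi_4: 1, chi_5: 1. Dimension check: dim(chi_3)*dim(chi_4) = 2*3 = 6 and sum (mult * dim) = 1*3 + 1*3 = 6.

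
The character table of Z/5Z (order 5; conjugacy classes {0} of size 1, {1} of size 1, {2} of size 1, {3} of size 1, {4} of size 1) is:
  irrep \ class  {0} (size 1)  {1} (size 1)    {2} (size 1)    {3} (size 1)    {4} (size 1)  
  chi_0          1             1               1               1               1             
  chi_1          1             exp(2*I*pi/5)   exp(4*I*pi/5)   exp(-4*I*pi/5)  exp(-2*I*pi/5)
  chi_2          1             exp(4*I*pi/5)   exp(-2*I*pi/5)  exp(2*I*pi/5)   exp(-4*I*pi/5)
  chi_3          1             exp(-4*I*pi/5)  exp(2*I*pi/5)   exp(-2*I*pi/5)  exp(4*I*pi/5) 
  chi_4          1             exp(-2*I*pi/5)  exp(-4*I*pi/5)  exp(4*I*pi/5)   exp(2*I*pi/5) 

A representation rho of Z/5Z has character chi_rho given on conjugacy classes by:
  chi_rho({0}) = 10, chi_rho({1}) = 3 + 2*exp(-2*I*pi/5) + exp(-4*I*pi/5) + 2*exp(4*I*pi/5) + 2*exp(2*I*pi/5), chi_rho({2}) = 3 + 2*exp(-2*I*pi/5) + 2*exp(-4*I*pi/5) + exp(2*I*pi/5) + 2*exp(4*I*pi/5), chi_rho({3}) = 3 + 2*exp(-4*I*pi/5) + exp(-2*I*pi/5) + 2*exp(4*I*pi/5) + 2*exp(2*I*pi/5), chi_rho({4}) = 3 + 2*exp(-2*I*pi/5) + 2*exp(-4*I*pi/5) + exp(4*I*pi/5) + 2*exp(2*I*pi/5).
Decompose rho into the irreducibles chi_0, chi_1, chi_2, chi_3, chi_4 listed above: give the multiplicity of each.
Multiplicities: chi_0: 3, chi_1: 2, chi_2: 2, chi_3: 1, chi_4: 2.

Derivation: Use <chi_rho, chi> = (1/|G|) sum_C |C| * chi_rho(C) * conj(chi(C)) with |G| = 5 for each irreducible chi in the table:
  <chi_rho, chi_0> = (1/5)[1*(10)*conj(1) + 1*(3 + 2*exp(-2*I*pi/5) + exp(-4*I*pi/5) + 2*exp(4*I*pi/5) + 2*exp(2*I*pi/5))*conj(1) + 1*(3 + 2*exp(-2*I*pi/5) + 2*exp(-4*I*pi/5) + exp(2*I*pi/5) + 2*exp(4*I*pi/5))*conj(1) + 1*(3 + 2*exp(-4*I*pi/5) + exp(-2*I*pi/5) + 2*exp(4*I*pi/5) + 2*exp(2*I*pi/5))*conj(1) + 1*(3 + 2*exp(-2*I*pi/5) + 2*exp(-4*I*pi/5) + exp(4*I*pi/5) + 2*exp(2*I*pi/5))*conj(1)]
      = (1/5)[(10) + (3 + 2*exp(-2*I*pi/5) + exp(-4*I*pi/5) + 2*exp(4*I*pi/5) + 2*exp(2*I*pi/5)) + (3 + 2*exp(-2*I*pi/5) + 2*exp(-4*I*pi/5) + exp(2*I*pi/5) + 2*exp(4*I*pi/5)) + (3 + 2*exp(-4*I*pi/5) + exp(-2*I*pi/5) + 2*exp(4*I*pi/5) + 2*exp(2*I*pi/5)) + (3 + 2*exp(-2*I*pi/5) + 2*exp(-4*I*pi/5) + exp(4*I*pi/5) + 2*exp(2*I*pi/5))] = 15/5 = 3
  <chi_rho, chi_1> = (1/5)[1*(10)*conj(1) + 1*(3 + 2*exp(-2*I*pi/5) + exp(-4*I*pi/5) + 2*exp(4*I*pi/5) + 2*exp(2*I*pi/5))*conj(exp(2*I*pi/5)) + 1*(3 + 2*exp(-2*I*pi/5) + 2*exp(-4*I*pi/5) + exp(2*I*pi/5) + 2*exp(4*I*pi/5))*conj(exp(4*I*pi/5)) + 1*(3 + 2*exp(-4*I*pi/5) + exp(-2*I*pi/5) + 2*exp(4*I*pi/5) + 2*exp(2*I*pi/5))*conj(exp(-4*I*pi/5)) + 1*(3 + 2*exp(-2*I*pi/5) + 2*exp(-4*I*pi/5) + exp(4*I*pi/5) + 2*exp(2*I*pi/5))*conj(exp(-2*I*pi/5))]
      = (1/5)[(10) + (2 + 3*exp(-2*I*pi/5) + 2*exp(-4*I*pi/5) + exp(4*I*pi/5) + 2*exp(2*I*pi/5)) + (2 + 3*exp(-4*I*pi/5) + exp(-2*I*pi/5) + 2*exp(4*I*pi/5) + 2*exp(2*I*pi/5)) + (2 + 2*exp(-2*I*pi/5) + 2*exp(-4*I*pi/5) + exp(2*I*pi/5) + 3*exp(4*I*pi/5)) + (2 + 2*exp(-2*I*pi/5) + exp(-4*I*pi/5) + 2*exp(4*I*pi/5) + 3*exp(2*I*pi/5))] = 10/5 = 2
  <chi_rho, chi_2> = (1/5)[1*(10)*conj(1) + 1*(3 + 2*exp(-2*I*pi/5) + exp(-4*I*pi/5) + 2*exp(4*I*pi/5) + 2*exp(2*I*pi/5))*conj(exp(4*I*pi/5)) + 1*(3 + 2*exp(-2*I*pi/5) + 2*exp(-4*I*pi/5) + exp(2*I*pi/5) + 2*exp(4*I*pi/5))*conj(exp(-2*I*pi/5)) + 1*(3 + 2*exp(-4*I*pi/5) + exp(-2*I*pi/5) + 2*exp(4*I*pi/5) + 2*exp(2*I*pi/5))*conj(exp(2*I*pi/5)) + 1*(3 + 2*exp(-2*I*pi/5) + 2*exp(-4*I*pi/5) + exp(4*I*pi/5) + 2*exp(2*I*pi/5))*conj(exp(-4*I*pi/5))]
      = (1/5)[(10) + (2 + 2*exp(-2*I*pi/5) + 3*exp(-4*I*pi/5) + exp(2*I*pi/5) + 2*exp(4*I*pi/5)) + (2 + 2*exp(-2*I*pi/5) + 2*exp(-4*I*pi/5) + exp(4*I*pi/5) + 3*exp(2*I*pi/5)) + (2 + 3*exp(-2*I*pi/5) + exp(-4*I*pi/5) + 2*exp(4*I*pi/5) + 2*exp(2*I*pi/5)) + (2 + 2*exp(-4*I*pi/5) + exp(-2*I*pi/5) + 3*exp(4*I*pi/5) + 2*exp(2*I*pi/5))] = 10/5 = 2
  <chi_rho, chi_3> = (1/5)[1*(10)*conj(1) + 1*(3 + 2*exp(-2*I*pi/5) + exp(-4*I*pi/5) + 2*exp(4*I*pi/5) + 2*exp(2*I*pi/5))*conj(exp(-4*I*pi/5)) + 1*(3 + 2*exp(-2*I*pi/5) + 2*exp(-4*I*pi/5) + exp(2*I*pi/5) + 2*exp(4*I*pi/5))*conj(exp(2*I*pi/5)) + 1*(3 + 2*exp(-4*I*pi/5) + exp(-2*I*pi/5) + 2*exp(4*I*pi/5) + 2*exp(2*I*pi/5))*conj(exp(-2*I*pi/5)) + 1*(3 + 2*exp(-2*I*pi/5) + 2*exp(-4*I*pi/5) + exp(4*I*pi/5) + 2*exp(2*I*pi/5))*conj(exp(4*I*pi/5))]
      = (1/5)[(10) + (1 + 2*exp(-2*I*pi/5) + 2*exp(-4*I*pi/5) + 3*exp(4*I*pi/5) + 2*exp(2*I*pi/5)) + (1 + 3*exp(-2*I*pi/5) + 2*exp(-4*I*pi/5) + 2*exp(4*I*pi/5) + 2*exp(2*I*pi/5)) + (1 + 2*exp(-2*I*pi/5) + 2*exp(-4*I*pi/5) + 2*exp(4*I*pi/5) + 3*exp(2*I*pi/5)) + (1 + 2*exp(-2*I*pi/5) + 3*exp(-4*I*pi/5) + 2*exp(4*I*pi/5) + 2*exp(2*I*pi/5))] = 5/5 = 1
  <chi_rho, chi_4> = (1/5)[1*(10)*conj(1) + 1*(3 + 2*exp(-2*I*pi/5) + exp(-4*I*pi/5) + 2*exp(4*I*pi/5) + 2*exp(2*I*pi/5))*conj(exp(-2*I*pi/5)) + 1*(3 + 2*exp(-2*I*pi/5) + 2*exp(-4*I*pi/5) + exp(2*I*pi/5) + 2*exp(4*I*pi/5))*conj(exp(-4*I*pi/5)) + 1*(3 + 2*exp(-4*I*pi/5) + exp(-2*I*pi/5) + 2*exp(4*I*pi/5) + 2*exp(2*I*pi/5))*conj(exp(4*I*pi/5)) + 1*(3 + 2*exp(-2*I*pi/5) + 2*exp(-4*I*pi/5) + exp(4*I*pi/5) + 2*exp(2*I*pi/5))*conj(exp(2*I*pi/5))]
      = (1/5)[(10) + (2 + 2*exp(-4*I*pi/5) + exp(-2*I*pi/5) + 2*exp(4*I*pi/5) + 3*exp(2*I*pi/5)) + (2 + 2*exp(-2*I*pi/5) + exp(-4*I*pi/5) + 3*exp(4*I*pi/5) + 2*exp(2*I*pi/5)) + (2 + 2*exp(-2*I*pi/5) + 3*exp(-4*I*pi/5) + exp(4*I*pi/5) + 2*exp(2*I*pi/5)) + (2 + 3*exp(-2*I*pi/5) + 2*exp(-4*I*pi/5) + exp(2*I*pi/5) + 2*exp(4*I*pi/5))] = 10/5 = 2
(Exp terms are combined using exp(i*s)*conj(exp(i*t)) = exp(i*(s-t)), and sums of them are collapsed using the identity that for every m > 1 the m distinct m-th roots of unity sum to 0, e.g. 1 + exp(2*I*pi/3) + exp(-2*I*pi/3) = 0.)
Dimension check: dim(rho) = sum (mult * dim) = 3*1 + 2*1 + 2*1 + 1*1 + 2*1 = 10 = chi_rho(e) = 10.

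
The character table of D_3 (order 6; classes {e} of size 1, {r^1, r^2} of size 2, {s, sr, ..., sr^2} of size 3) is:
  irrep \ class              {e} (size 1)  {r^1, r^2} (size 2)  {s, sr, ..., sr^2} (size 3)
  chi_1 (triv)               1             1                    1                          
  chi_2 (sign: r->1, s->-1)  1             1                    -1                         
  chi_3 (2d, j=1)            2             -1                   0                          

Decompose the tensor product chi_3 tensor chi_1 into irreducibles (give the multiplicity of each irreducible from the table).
chi_3 tensor chi_1 = chi_3 (all other irreducibles have multiplicity 0).

Explanation: The character of a tensor product is the pointwise product (chi_3 * chi_1)(C) = chi_3(C) * chi_1(C):
  {e}: (2)*(1), {r^1, r^2}: (-1)*(1), {s, sr, ..., sr^2}: (0)*(1)
so (chi_3 * chi_1) takes values
  {e} -> 2, {r^1, r^2} -> -1, {s, sr, ..., sr^2} -> 0.
Now take the inner product of this character with each irreducible chi from the table, <chi_3*chi_1, chi> = (1/6) sum_C |C| (chi_3*chi_1)(C) conj(chi(C)):
  <chi_3*chi_1, chi_1> = (1/6)[1*(2)*conj(1) + 2*(-1)*conj(1) + 3*(0)*conj(1)]
      = (1/6)[(2) + (-2) + (0)] = 0/6 = 0
  <chi_3*chi_1, chi_2> = (1/6)[1*(2)*conj(1) + 2*(-1)*conj(1) + 3*(0)*conj(-1)]
      = (1/6)[(2) + (-2) + (0)] = 0/6 = 0
  <chi_3*chi_1, chi_3> = (1/6)[1*(2)*conj(2) + 2*(-1)*conj(-1) + 3*(0)*conj(0)]
      = (1/6)[(4) + (2) + (0)] = 6/6 = 1
Hence the multiplicities are chi_3: 1. Dimension check: dim(chi_3)*dim(chi_1) = 2*1 = 2 and sum (mult * dim) = 1*2 = 2.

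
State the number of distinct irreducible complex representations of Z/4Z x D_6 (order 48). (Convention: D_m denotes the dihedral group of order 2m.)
24

Argument: The number of irreducible complex representations of a finite group equals its number of conjugacy classes. For a direct product, #classes(G x H) = #classes(G) * #classes(H). Z/4Z has 4 classes (abelian), D_6 has 6 classes, so 4 * 6 = 24, so Z/4Z x D_6 (order 48) has exactly 24 irreducible complex representations.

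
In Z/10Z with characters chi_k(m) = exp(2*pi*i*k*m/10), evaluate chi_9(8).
chi_9(8) = zeta_10^72 = exp(2*I*pi/5)

Proof sketch: chi_9(8) = zeta_10^(9*8) = zeta_10^72. Since zeta_10^10 = 1, this equals zeta_10^2 = exp(2*pi*i*2/10) = exp(2*I*pi/5).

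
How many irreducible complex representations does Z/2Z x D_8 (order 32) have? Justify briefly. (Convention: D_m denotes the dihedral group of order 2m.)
14

Proof sketch: The number of irreducible complex representations of a finite group equals its number of conjugacy classes. For a direct product, #classes(G x H) = #classes(G) * #classes(H). Z/2Z has 2 classes (abelian), D_8 has 7 classes, so 2 * 7 = 14, so Z/2Z x D_8 (order 32) has exactly 14 irreducible complex representations.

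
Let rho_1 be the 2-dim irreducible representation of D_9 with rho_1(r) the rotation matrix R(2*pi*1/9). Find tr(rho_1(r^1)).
chi_{rho_1}(r^1) = 2*cos(2*pi*1*1/9) = 2*cos(2*pi/9)

rho_1(r^1) is rotation by angle 2*pi*1*1/9, whose trace is 2*cos(2*pi*1*1/9) = 2*cos(2*pi/9).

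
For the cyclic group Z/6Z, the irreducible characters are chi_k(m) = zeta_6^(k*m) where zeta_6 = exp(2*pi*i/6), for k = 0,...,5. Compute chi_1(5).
chi_1(5) = zeta_6^5 = exp(-I*pi/3)

Justification: chi_1(5) = zeta_6^(1*5) = zeta_6^5. Since zeta_6^6 = 1, this equals zeta_6^5 = exp(2*pi*i*5/6) = exp(-I*pi/3).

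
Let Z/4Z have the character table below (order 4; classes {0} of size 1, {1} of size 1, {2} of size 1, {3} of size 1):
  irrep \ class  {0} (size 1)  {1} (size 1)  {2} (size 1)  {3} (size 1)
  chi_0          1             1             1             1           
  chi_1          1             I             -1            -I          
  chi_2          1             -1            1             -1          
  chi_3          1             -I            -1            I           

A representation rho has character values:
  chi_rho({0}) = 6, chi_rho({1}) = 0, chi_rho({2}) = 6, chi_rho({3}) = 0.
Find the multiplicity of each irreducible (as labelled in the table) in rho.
Multiplicities: chi_0: 3, chi_1: 0, chi_2: 3, chi_3: 0.

Justification: Use <chi_rho, chi> = (1/|G|) sum_C |C| * chi_rho(C) * conj(chi(C)) with |G| = 4 for each irreducible chi in the table:
  <chi_rho, chi_0> = (1/4)[1*(6)*conj(1) + 1*(0)*conj(1) + 1*(6)*conj(1) + 1*(0)*conj(1)]
      = (1/4)[(6) + (0) + (6) + (0)] = 12/4 = 3
  <chi_rho, chi_1> = (1/4)[1*(6)*conj(1) + 1*(0)*conj(I) + 1*(6)*conj(-1) + 1*(0)*conj(-I)]
      = (1/4)[(6) + (0) + (-6) + (0)] = 0/4 = 0
  <chi_rho, chi_2> = (1/4)[1*(6)*conj(1) + 1*(0)*conj(-1) + 1*(6)*conj(1) + 1*(0)*conj(-1)]
      = (1/4)[(6) + (0) + (6) + (0)] = 12/4 = 3
  <chi_rho, chi_3> = (1/4)[1*(6)*conj(1) + 1*(0)*conj(-I) + 1*(6)*conj(-1) + 1*(0)*conj(I)]
      = (1/4)[(6) + (0) + (-6) + (0)] = 0/4 = 0
(Exp terms are combined using exp(i*s)*conj(exp(i*t)) = exp(i*(s-t)), and sums of them are collapsed using the identity that for every m > 1 the m distinct m-th roots of unity sum to 0, e.g. 1 + exp(2*I*pi/3) + exp(-2*I*pi/3) = 0.)
Dimension check: dim(rho) = sum (mult * dim) = 3*1 + 0*1 + 3*1 + 0*1 = 6 = chi_rho(e) = 6.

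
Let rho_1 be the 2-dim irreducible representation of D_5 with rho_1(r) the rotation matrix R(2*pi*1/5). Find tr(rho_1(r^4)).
chi_{rho_1}(r^4) = 2*cos(2*pi*1*4/5) = -1/2 + sqrt(5)/2

Argument: rho_1(r^4) is rotation by angle 2*pi*1*4/5, whose trace is 2*cos(2*pi*1*4/5) = -1/2 + sqrt(5)/2.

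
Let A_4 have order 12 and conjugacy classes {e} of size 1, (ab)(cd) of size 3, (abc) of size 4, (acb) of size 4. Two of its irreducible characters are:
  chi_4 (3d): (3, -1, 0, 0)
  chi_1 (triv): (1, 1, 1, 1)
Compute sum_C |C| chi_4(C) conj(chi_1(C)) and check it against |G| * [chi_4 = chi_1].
Sum = 0; so <chi_4, chi_1> = 0 (distinct irreducibles are orthogonal).

Explanation: Compute term by term over conjugacy classes (|C| * chi_4(C) * conj(chi_1(C))):
  1*(3)*conj(1) + 3*(-1)*conj(1) + 4*(0)*conj(1) + 4*(0)*conj(1)
  = (3) + (-3) + (0) + (0)
  = 0.
(Exp terms are combined using exp(i*s)*conj(exp(i*t)) = exp(i*(s-t)), and sums of them are collapsed using the identity that for every m > 1 the m distinct m-th roots of unity sum to 0, e.g. 1 + exp(2*I*pi/3) + exp(-2*I*pi/3) = 0.)
Dividing by |G| = 12 gives 0/12 = 0, matching the row-orthogonality relation <chi_4, chi_1> = [chi_4 = chi_1].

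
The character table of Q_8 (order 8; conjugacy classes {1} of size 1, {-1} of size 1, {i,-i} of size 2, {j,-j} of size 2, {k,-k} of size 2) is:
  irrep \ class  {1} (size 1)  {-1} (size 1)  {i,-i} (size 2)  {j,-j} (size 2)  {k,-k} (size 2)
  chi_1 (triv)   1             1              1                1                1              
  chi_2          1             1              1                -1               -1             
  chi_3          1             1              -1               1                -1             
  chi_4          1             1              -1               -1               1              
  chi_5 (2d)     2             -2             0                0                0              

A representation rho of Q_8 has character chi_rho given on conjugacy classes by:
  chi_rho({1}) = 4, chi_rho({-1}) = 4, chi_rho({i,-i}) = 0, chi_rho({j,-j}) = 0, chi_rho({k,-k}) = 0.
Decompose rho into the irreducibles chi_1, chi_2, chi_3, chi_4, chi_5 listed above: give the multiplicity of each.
Multiplicities: chi_1: 1, chi_2: 1, chi_3: 1, chi_4: 1, chi_5: 0.

Why: Use <chi_rho, chi> = (1/|G|) sum_C |C| * chi_rho(C) * conj(chi(C)) with |G| = 8 for each irreducible chi in the table:
  <chi_rho, chi_1> = (1/8)[1*(4)*conj(1) + 1*(4)*conj(1) + 2*(0)*conj(1) + 2*(0)*conj(1) + 2*(0)*conj(1)]
      = (1/8)[(4) + (4) + (0) + (0) + (0)] = 8/8 = 1
  <chi_rho, chi_2> = (1/8)[1*(4)*conj(1) + 1*(4)*conj(1) + 2*(0)*conj(1) + 2*(0)*conj(-1) + 2*(0)*conj(-1)]
      = (1/8)[(4) + (4) + (0) + (0) + (0)] = 8/8 = 1
  <chi_rho, chi_3> = (1/8)[1*(4)*conj(1) + 1*(4)*conj(1) + 2*(0)*conj(-1) + 2*(0)*conj(1) + 2*(0)*conj(-1)]
      = (1/8)[(4) + (4) + (0) + (0) + (0)] = 8/8 = 1
  <chi_rho, chi_4> = (1/8)[1*(4)*conj(1) + 1*(4)*conj(1) + 2*(0)*conj(-1) + 2*(0)*conj(-1) + 2*(0)*conj(1)]
      = (1/8)[(4) + (4) + (0) + (0) + (0)] = 8/8 = 1
  <chi_rho, chi_5> = (1/8)[1*(4)*conj(2) + 1*(4)*conj(-2) + 2*(0)*conj(0) + 2*(0)*conj(0) + 2*(0)*conj(0)]
      = (1/8)[(8) + (-8) + (0) + (0) + (0)] = 0/8 = 0
Dimension check: dim(rho) = sum (mult * dim) = 1*1 + 1*1 + 1*1 + 1*1 + 0*2 = 4 = chi_rho(e) = 4.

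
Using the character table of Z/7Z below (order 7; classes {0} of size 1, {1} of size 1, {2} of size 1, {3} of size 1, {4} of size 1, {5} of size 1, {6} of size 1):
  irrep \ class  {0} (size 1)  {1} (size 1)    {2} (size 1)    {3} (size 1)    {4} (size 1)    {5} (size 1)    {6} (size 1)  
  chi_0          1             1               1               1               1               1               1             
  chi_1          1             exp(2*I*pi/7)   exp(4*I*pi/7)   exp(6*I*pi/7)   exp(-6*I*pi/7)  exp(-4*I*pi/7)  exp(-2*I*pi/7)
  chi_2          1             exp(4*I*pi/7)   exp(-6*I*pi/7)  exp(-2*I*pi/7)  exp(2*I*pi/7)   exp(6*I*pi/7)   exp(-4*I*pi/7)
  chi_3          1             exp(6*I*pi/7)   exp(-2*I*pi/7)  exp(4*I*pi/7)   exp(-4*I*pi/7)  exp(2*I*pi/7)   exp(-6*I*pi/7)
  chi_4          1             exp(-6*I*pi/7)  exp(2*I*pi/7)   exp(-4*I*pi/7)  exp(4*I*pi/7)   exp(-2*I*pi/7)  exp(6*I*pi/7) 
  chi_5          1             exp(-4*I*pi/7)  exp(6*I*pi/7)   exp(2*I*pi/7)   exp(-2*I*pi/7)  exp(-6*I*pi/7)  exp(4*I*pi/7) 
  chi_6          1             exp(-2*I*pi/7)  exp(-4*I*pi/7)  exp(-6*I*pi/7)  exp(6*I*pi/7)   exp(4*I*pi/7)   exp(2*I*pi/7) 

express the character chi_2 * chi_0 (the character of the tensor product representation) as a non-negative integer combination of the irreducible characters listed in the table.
chi_2 tensor chi_0 = chi_2 (all other irreducibles have multiplicity 0).

Working: The character of a tensor product is the pointwise product (chi_2 * chi_0)(C) = chi_2(C) * chi_0(C):
  {0}: (1)*(1), {1}: (exp(4*I*pi/7))*(1), {2}: (exp(-6*I*pi/7))*(1), {3}: (exp(-2*I*pi/7))*(1), {4}: (exp(2*I*pi/7))*(1), {5}: (exp(6*I*pi/7))*(1), {6}: (exp(-4*I*pi/7))*(1)
so (chi_2 * chi_0) takes values
  {0} -> 1, {1} -> exp(4*I*pi/7), {2} -> exp(-6*I*pi/7), {3} -> exp(-2*I*pi/7), {4} -> exp(2*I*pi/7), {5} -> exp(6*I*pi/7), {6} -> exp(-4*I*pi/7).
Now take the inner product of this character with each irreducible chi from the table, <chi_2*chi_0, chi> = (1/7) sum_C |C| (chi_2*chi_0)(C) conj(chi(C)):
  <chi_2*chi_0, chi_0> = (1/7)[1*(1)*conj(1) + 1*(exp(4*I*pi/7))*conj(1) + 1*(exp(-6*I*pi/7))*conj(1) + 1*(exp(-2*I*pi/7))*conj(1) + 1*(exp(2*I*pi/7))*conj(1) + 1*(exp(6*I*pi/7))*conj(1) + 1*(exp(-4*I*pi/7))*conj(1)]
      = (1/7)[(1) + (exp(4*I*pi/7)) + (exp(-6*I*pi/7)) + (exp(-2*I*pi/7)) + (exp(2*I*pi/7)) + (exp(6*I*pi/7)) + (exp(-4*I*pi/7))] = 0/7 = 0
  <chi_2*chi_0, chi_1> = (1/7)[1*(1)*conj(1) + 1*(exp(4*I*pi/7))*conj(exp(2*I*pi/7)) + 1*(exp(-6*I*pi/7))*conj(exp(4*I*pi/7)) + 1*(exp(-2*I*pi/7))*conj(exp(6*I*pi/7)) + 1*(exp(2*I*pi/7))*conj(exp(-6*I*pi/7)) + 1*(exp(6*I*pi/7))*conj(exp(-4*I*pi/7)) + 1*(exp(-4*I*pi/7))*conj(exp(-2*I*pi/7))]
      = (1/7)[(1) + (exp(2*I*pi/7)) + (exp(4*I*pi/7)) + (exp(6*I*pi/7)) + (exp(-6*I*pi/7)) + (exp(-4*I*pi/7)) + (exp(-2*I*pi/7))] = 0/7 = 0
  <chi_2*chi_0, chi_2> = (1/7)[1*(1)*conj(1) + 1*(exp(4*I*pi/7))*conj(exp(4*I*pi/7)) + 1*(exp(-6*I*pi/7))*conj(exp(-6*I*pi/7)) + 1*(exp(-2*I*pi/7))*conj(exp(-2*I*pi/7)) + 1*(exp(2*I*pi/7))*conj(exp(2*I*pi/7)) + 1*(exp(6*I*pi/7))*conj(exp(6*I*pi/7)) + 1*(exp(-4*I*pi/7))*conj(exp(-4*I*pi/7))]
      = (1/7)[(1) + (1) + (1) + (1) + (1) + (1) + (1)] = 7/7 = 1
  <chi_2*chi_0, chi_3> = (1/7)[1*(1)*conj(1) + 1*(exp(4*I*pi/7))*conj(exp(6*I*pi/7)) + 1*(exp(-6*I*pi/7))*conj(exp(-2*I*pi/7)) + 1*(exp(-2*I*pi/7))*conj(exp(4*I*pi/7)) + 1*(exp(2*I*pi/7))*conj(exp(-4*I*pi/7)) + 1*(exp(6*I*pi/7))*conj(exp(2*I*pi/7)) + 1*(exp(-4*I*pi/7))*conj(exp(-6*I*pi/7))]
      = (1/7)[(1) + (exp(-2*I*pi/7)) + (exp(-4*I*pi/7)) + (exp(-6*I*pi/7)) + (exp(6*I*pi/7)) + (exp(4*I*pi/7)) + (exp(2*I*pi/7))] = 0/7 = 0
  <chi_2*chi_0, chi_4> = (1/7)[1*(1)*conj(1) + 1*(exp(4*I*pi/7))*conj(exp(-6*I*pi/7)) + 1*(exp(-6*I*pi/7))*conj(exp(2*I*pi/7)) + 1*(exp(-2*I*pi/7))*conj(exp(-4*I*pi/7)) + 1*(exp(2*I*pi/7))*conj(exp(4*I*pi/7)) + 1*(exp(6*I*pi/7))*conj(exp(-2*I*pi/7)) + 1*(exp(-4*I*pi/7))*conj(exp(6*I*pi/7))]
      = (1/7)[(1) + (exp(-4*I*pi/7)) + (exp(6*I*pi/7)) + (exp(2*I*pi/7)) + (exp(-2*I*pi/7)) + (exp(-6*I*pi/7)) + (exp(4*I*pi/7))] = 0/7 = 0
  <chi_2*chi_0, chi_5> = (1/7)[1*(1)*conj(1) + 1*(exp(4*I*pi/7))*conj(exp(-4*I*pi/7)) + 1*(exp(-6*I*pi/7))*conj(exp(6*I*pi/7)) + 1*(exp(-2*I*pi/7))*conj(exp(2*I*pi/7)) + 1*(exp(2*I*pi/7))*conj(exp(-2*I*pi/7)) + 1*(exp(6*I*pi/7))*conj(exp(-6*I*pi/7)) + 1*(exp(-4*I*pi/7))*conj(exp(4*I*pi/7))]
      = (1/7)[(1) + (exp(-6*I*pi/7)) + (exp(2*I*pi/7)) + (exp(-4*I*pi/7)) + (exp(4*I*pi/7)) + (exp(-2*I*pi/7)) + (exp(6*I*pi/7))] = 0/7 = 0
  <chi_2*chi_0, chi_6> = (1/7)[1*(1)*conj(1) + 1*(exp(4*I*pi/7))*conj(exp(-2*I*pi/7)) + 1*(exp(-6*I*pi/7))*conj(exp(-4*I*pi/7)) + 1*(exp(-2*I*pi/7))*conj(exp(-6*I*pi/7)) + 1*(exp(2*I*pi/7))*conj(exp(6*I*pi/7)) + 1*(exp(6*I*pi/7))*conj(exp(4*I*pi/7)) + 1*(exp(-4*I*pi/7))*conj(exp(2*I*pi/7))]
      = (1/7)[(1) + (exp(6*I*pi/7)) + (exp(-2*I*pi/7)) + (exp(4*I*pi/7)) + (exp(-4*I*pi/7)) + (exp(2*I*pi/7)) + (exp(-6*I*pi/7))] = 0/7 = 0
(Exp terms are combined using exp(i*s)*conj(exp(i*t)) = exp(i*(s-t)), and sums of them are collapsed using the identity that for every m > 1 the m distinct m-th roots of unity sum to 0, e.g. 1 + exp(2*I*pi/3) + exp(-2*I*pi/3) = 0.)
Hence the multiplicities are chi_2: 1. Dimension check: dim(chi_2)*dim(chi_0) = 1*1 = 1 and sum (mult * dim) = 1*1 = 1.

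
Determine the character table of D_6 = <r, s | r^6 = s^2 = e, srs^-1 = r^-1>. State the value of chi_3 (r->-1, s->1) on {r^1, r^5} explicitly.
Conjugacy classes: {e} of size 1, {r^3} of size 1, {r^1, r^5} of size 2, {r^2, r^4} of size 2, {s, sr^2, ...} of size 3, {sr, sr^3, ...} of size 3.
Character table:
  irrep \ class              {e} (size 1)  {r^3} (size 1)  {r^1, r^5} (size 2)  {r^2, r^4} (size 2)  {s, sr^2, ...} (size 3)  {sr, sr^3, ...} (size 3)
  chi_1 (triv)               1             1               1                    1                    1                        1                       
  chi_2 (sign: r->1, s->-1)  1             1               1                    1                    -1                       -1                      
  chi_3 (r->-1, s->1)        1             -1              -1                   1                    1                        -1                      
  chi_4 (r->-1, s->-1)       1             -1              -1                   1                    -1                       1                       
  chi_5 (2d, j=1)            2             -2              1                    -1                   0                        0                       
  chi_6 (2d, j=2)            2             2               -1                   -1                   0                        0                       

Spot check: chi_3 (r->-1, s->1) on {r^1, r^5} = -1.

D_6 has order 2*6 = 12 with 6 conjugacy classes, hence 6 irreducibles. Sum of squared dims 1 + 1 + 1 + 1 + 4 + 4 = 12 = |G|. Linear characters come from the abelianisation; the 2-dimensional irreps have character r^k -> 2*cos(2*pi*j*k/6), reflections -> 0.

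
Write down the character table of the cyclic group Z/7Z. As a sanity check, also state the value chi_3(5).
Character table of Z/7Z (irreps indexed chi_0,...,chi_6 with chi_k(m) = zeta_7^(k*m), zeta_7 = exp(2*pi*i/7)):
  irrep \ class  {0} (size 1)  {1} (size 1)    {2} (size 1)    {3} (size 1)    {4} (size 1)    {5} (size 1)    {6} (size 1)  
  chi_0          1             1               1               1               1               1               1             
  chi_1          1             exp(2*I*pi/7)   exp(4*I*pi/7)   exp(6*I*pi/7)   exp(-6*I*pi/7)  exp(-4*I*pi/7)  exp(-2*I*pi/7)
  chi_2          1             exp(4*I*pi/7)   exp(-6*I*pi/7)  exp(-2*I*pi/7)  exp(2*I*pi/7)   exp(6*I*pi/7)   exp(-4*I*pi/7)
  chi_3          1             exp(6*I*pi/7)   exp(-2*I*pi/7)  exp(4*I*pi/7)   exp(-4*I*pi/7)  exp(2*I*pi/7)   exp(-6*I*pi/7)
  chi_4          1             exp(-6*I*pi/7)  exp(2*I*pi/7)   exp(-4*I*pi/7)  exp(4*I*pi/7)   exp(-2*I*pi/7)  exp(6*I*pi/7) 
  chi_5          1             exp(-4*I*pi/7)  exp(6*I*pi/7)   exp(2*I*pi/7)   exp(-2*I*pi/7)  exp(-6*I*pi/7)  exp(4*I*pi/7) 
  chi_6          1             exp(-2*I*pi/7)  exp(-4*I*pi/7)  exp(-6*I*pi/7)  exp(6*I*pi/7)   exp(4*I*pi/7)   exp(2*I*pi/7) 

Spot check: chi_3(5) = zeta_7^(3*5) = zeta_7^15 = exp(2*I*pi/7).

Solution. Z/7Z is abelian, so all 7 irreducible complex representations are 1-dimensional. They are given by chi_k(m) = zeta_7^(k*m) for k = 0,...,6. Row orthogonality: sum_m chi_k(m) conj(chi_l(m)) = 7 * [k = l].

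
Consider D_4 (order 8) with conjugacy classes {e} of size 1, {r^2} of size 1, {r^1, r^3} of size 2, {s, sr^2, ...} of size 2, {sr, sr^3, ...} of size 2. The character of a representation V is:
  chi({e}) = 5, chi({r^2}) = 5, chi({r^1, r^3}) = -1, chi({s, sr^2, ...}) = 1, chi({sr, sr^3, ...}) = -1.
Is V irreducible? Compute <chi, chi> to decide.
Not irreducible (reducible): <chi, chi> = 7 > 1.

Details: <chi, chi> = (1/|G|) sum_C |C| * |chi(C)|^2 = (1/8)[1*|5|^2 + 1*|5|^2 + 2*|-1|^2 + 2*|1|^2 + 2*|-1|^2]
  = (1/8)[(25) + (25) + (2) + (2) + (2)] = 56/8 = 7.
A character is irreducible iff <chi, chi> = 1, so this representation is reducible.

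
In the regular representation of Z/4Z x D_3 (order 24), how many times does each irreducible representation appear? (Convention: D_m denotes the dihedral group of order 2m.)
Each irreducible V_i of dimension d_i appears with multiplicity d_i, i.e. rho_reg = (direct sum over all irreducibles V_i) d_i V_i. The irreducible dimensions for Z/4Z x D_3 are 1, 1, 1, 1, 1, 1, 1, 1, 2, 2, 2, 2: 8 irreducibles of dimension 1, each with multiplicity 1; 4 irreducibles of dimension 2, each with multiplicity 2. Total dimension 8*1*1 + 4*2*2 = 24 = |G|.

Derivation: General theorem: in the regular representation of a finite group G, each irreducible appears with multiplicity equal to its dimension. Check: dim(rho_reg) = sum d_i^2 = 1 + 1 + 1 + 1 + 1 + 1 + 1 + 1 + 4 + 4 + 4 + 4 = 24 = |G|.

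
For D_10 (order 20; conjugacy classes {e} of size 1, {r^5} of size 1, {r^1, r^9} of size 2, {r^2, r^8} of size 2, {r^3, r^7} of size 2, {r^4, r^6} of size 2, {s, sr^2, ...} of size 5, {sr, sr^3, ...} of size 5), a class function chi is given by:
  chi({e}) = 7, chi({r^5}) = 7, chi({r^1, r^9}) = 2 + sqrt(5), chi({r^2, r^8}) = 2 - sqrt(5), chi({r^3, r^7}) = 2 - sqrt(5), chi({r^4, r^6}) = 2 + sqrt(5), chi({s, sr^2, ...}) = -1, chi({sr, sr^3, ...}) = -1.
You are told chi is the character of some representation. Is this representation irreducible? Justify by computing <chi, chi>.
Not irreducible (reducible): <chi, chi> = 9 > 1.

Reasoning: <chi, chi> = (1/|G|) sum_C |C| * |chi(C)|^2 = (1/20)[1*|7|^2 + 1*|7|^2 + 2*|2 + sqrt(5)|^2 + 2*|2 - sqrt(5)|^2 + 2*|2 - sqrt(5)|^2 + 2*|2 + sqrt(5)|^2 + 5*|-1|^2 + 5*|-1|^2]
  = (1/20)[(49) + (49) + (8*sqrt(5) + 18) + (18 - 8*sqrt(5)) + (18 - 8*sqrt(5)) + (8*sqrt(5) + 18) + (5) + (5)] = 180/20 = 9.
A character is irreducible iff <chi, chi> = 1, so this representation is reducible.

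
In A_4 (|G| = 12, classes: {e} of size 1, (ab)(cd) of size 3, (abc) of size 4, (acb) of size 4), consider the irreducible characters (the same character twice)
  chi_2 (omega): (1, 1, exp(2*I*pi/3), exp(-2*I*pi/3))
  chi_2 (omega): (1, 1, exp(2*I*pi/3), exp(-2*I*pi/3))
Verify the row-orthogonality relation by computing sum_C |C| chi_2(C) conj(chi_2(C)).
Sum = 12 = |G| = 12; so <chi_2, chi_2> = 1 (norm-1 confirms irreducibility).

Proof sketch: Compute term by term over conjugacy classes (|C| * chi_2(C) * conj(chi_2(C))):
  1*(1)*conj(1) + 3*(1)*conj(1) + 4*(exp(2*I*pi/3))*conj(exp(2*I*pi/3)) + 4*(exp(-2*I*pi/3))*conj(exp(-2*I*pi/3))
  = (1) + (3) + (4) + (4)
  = 12.
(Exp terms are combined using exp(i*s)*conj(exp(i*t)) = exp(i*(s-t)), and sums of them are collapsed using the identity that for every m > 1 the m distinct m-th roots of unity sum to 0, e.g. 1 + exp(2*I*pi/3) + exp(-2*I*pi/3) = 0.)
Dividing by |G| = 12 gives 12/12 = 1, matching the row-orthogonality relation <chi_2, chi_2> = [chi_2 = chi_2].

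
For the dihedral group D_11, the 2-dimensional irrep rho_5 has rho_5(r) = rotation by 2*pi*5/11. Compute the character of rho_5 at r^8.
chi_{rho_5}(r^8) = 2*cos(2*pi*5*8/11) = -2*cos(3*pi/11)

rho_5(r^8) is rotation by angle 2*pi*5*8/11, whose trace is 2*cos(2*pi*5*8/11) = -2*cos(3*pi/11).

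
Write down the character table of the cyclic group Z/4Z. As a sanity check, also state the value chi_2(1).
Character table of Z/4Z (irreps indexed chi_0,...,chi_3 with chi_k(m) = zeta_4^(k*m), zeta_4 = exp(2*pi*i/4)):
  irrep \ class  {0} (size 1)  {1} (size 1)  {2} (size 1)  {3} (size 1)
  chi_0          1             1             1             1           
  chi_1          1             I             -1            -I          
  chi_2          1             -1            1             -1          
  chi_3          1             -I            -1            I           

Spot check: chi_2(1) = zeta_4^(2*1) = zeta_4^2 = -1.

Details: Z/4Z is abelian, so all 4 irreducible complex representations are 1-dimensional. They are given by chi_k(m) = zeta_4^(k*m) for k = 0,...,3. Row orthogonality: sum_m chi_k(m) conj(chi_l(m)) = 4 * [k = l].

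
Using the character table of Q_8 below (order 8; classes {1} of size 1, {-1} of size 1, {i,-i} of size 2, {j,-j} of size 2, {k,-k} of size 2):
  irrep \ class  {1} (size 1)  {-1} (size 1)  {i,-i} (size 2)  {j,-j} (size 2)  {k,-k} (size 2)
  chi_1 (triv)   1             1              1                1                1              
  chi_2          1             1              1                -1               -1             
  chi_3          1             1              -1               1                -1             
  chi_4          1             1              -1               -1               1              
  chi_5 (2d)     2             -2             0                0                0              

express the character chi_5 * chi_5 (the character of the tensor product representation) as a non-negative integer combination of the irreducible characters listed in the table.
chi_5 tensor chi_5 = chi_1 + chi_2 + chi_3 + chi_4 (all other irreducibles have multiplicity 0).

Why: The character of a tensor product is the pointwise product (chi_5 * chi_5)(C) = chi_5(C) * chi_5(C):
  {1}: (2)*(2), {-1}: (-2)*(-2), {i,-i}: (0)*(0), {j,-j}: (0)*(0), {k,-k}: (0)*(0)
so (chi_5 * chi_5) takes values
  {1} -> 4, {-1} -> 4, {i,-i} -> 0, {j,-j} -> 0, {k,-k} -> 0.
Now take the inner product of this character with each irreducible chi from the table, <chi_5*chi_5, chi> = (1/8) sum_C |C| (chi_5*chi_5)(C) conj(chi(C)):
  <chi_5*chi_5, chi_1> = (1/8)[1*(4)*conj(1) + 1*(4)*conj(1) + 2*(0)*conj(1) + 2*(0)*conj(1) + 2*(0)*conj(1)]
      = (1/8)[(4) + (4) + (0) + (0) + (0)] = 8/8 = 1
  <chi_5*chi_5, chi_2> = (1/8)[1*(4)*conj(1) + 1*(4)*conj(1) + 2*(0)*conj(1) + 2*(0)*conj(-1) + 2*(0)*conj(-1)]
      = (1/8)[(4) + (4) + (0) + (0) + (0)] = 8/8 = 1
  <chi_5*chi_5, chi_3> = (1/8)[1*(4)*conj(1) + 1*(4)*conj(1) + 2*(0)*conj(-1) + 2*(0)*conj(1) + 2*(0)*conj(-1)]
      = (1/8)[(4) + (4) + (0) + (0) + (0)] = 8/8 = 1
  <chi_5*chi_5, chi_4> = (1/8)[1*(4)*conj(1) + 1*(4)*conj(1) + 2*(0)*conj(-1) + 2*(0)*conj(-1) + 2*(0)*conj(1)]
      = (1/8)[(4) + (4) + (0) + (0) + (0)] = 8/8 = 1
  <chi_5*chi_5, chi_5> = (1/8)[1*(4)*conj(2) + 1*(4)*conj(-2) + 2*(0)*conj(0) + 2*(0)*conj(0) + 2*(0)*conj(0)]
      = (1/8)[(8) + (-8) + (0) + (0) + (0)] = 0/8 = 0
Hence the multiplicities are chi_1: 1, chi_2: 1, chi_3: 1, chi_4: 1. Dimension check: dim(chi_5)*dim(chi_5) = 2*2 = 4 and sum (mult * dim) = 1*1 + 1*1 + 1*1 + 1*1 = 4.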